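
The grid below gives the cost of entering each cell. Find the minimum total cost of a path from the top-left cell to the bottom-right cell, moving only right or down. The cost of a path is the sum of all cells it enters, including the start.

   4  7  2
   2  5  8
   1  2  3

Path (0,0) → (1,0) → (2,0) → (2,1) → (2,2): 4 + 2 + 1 + 2 + 3 = 12.
(Top row then right column would cost 24.)

12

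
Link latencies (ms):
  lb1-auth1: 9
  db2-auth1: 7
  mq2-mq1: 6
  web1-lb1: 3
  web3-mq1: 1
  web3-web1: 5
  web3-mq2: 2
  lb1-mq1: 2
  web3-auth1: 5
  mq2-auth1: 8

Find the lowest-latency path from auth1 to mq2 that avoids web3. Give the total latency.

Paths from auth1 to mq2 avoiding web3:
auth1 → mq2: 8
auth1 → lb1 → mq1 → mq2: 9 + 2 + 6 = 17
The minimum is 8 ms.

8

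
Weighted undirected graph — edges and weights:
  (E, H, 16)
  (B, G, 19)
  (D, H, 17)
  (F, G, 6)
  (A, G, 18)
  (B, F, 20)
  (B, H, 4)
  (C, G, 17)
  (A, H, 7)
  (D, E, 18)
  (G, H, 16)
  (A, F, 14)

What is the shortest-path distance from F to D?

Some routes from F to D:
F→G→B→H→D: 6 + 19 + 4 + 17 = 46
F→A→H→D: 14 + 7 + 17 = 38
F→G→A→H→D: 6 + 18 + 7 + 17 = 48
F→B→H→D: 20 + 4 + 17 = 41
F→G→H→D: 6 + 16 + 17 = 39
The minimum is 38.

38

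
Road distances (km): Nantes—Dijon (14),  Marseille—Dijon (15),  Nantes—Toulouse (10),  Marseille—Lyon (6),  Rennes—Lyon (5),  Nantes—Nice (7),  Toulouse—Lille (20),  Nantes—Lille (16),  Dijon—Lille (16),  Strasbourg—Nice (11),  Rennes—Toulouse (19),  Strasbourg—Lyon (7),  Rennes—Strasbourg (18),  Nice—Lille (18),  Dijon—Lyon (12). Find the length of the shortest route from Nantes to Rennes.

29

Comparing a few candidate routes:
Nantes -> Dijon -> Lyon -> Rennes: 14 + 12 + 5 = 31
Nantes -> Nice -> Strasbourg -> Lyon -> Rennes: 7 + 11 + 7 + 5 = 30
Nantes -> Nice -> Strasbourg -> Rennes: 7 + 11 + 18 = 36
Nantes -> Toulouse -> Rennes: 10 + 19 = 29
The minimum is 29 km.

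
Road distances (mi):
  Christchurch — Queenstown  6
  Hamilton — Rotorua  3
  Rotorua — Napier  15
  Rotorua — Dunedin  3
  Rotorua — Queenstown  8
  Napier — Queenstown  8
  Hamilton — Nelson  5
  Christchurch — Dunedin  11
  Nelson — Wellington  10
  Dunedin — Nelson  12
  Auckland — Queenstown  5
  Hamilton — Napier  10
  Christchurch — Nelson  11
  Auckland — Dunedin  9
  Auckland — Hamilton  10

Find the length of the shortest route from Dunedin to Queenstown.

11

Some routes from Dunedin to Queenstown:
Dunedin→Rotorua→Queenstown: 3 + 8 = 11
Dunedin→Christchurch→Queenstown: 11 + 6 = 17
Dunedin→Auckland→Queenstown: 9 + 5 = 14
Dunedin→Rotorua→Hamilton→Auckland→Queenstown: 3 + 3 + 10 + 5 = 21
Shortest: 11 mi.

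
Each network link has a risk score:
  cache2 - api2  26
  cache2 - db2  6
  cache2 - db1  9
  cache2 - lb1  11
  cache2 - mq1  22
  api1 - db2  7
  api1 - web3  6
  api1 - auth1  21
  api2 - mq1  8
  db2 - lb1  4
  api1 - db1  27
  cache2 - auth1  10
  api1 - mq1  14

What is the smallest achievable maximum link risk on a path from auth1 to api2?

14

A few of the auth1→api2 routes:
auth1 - api1 - mq1 - api2: max(21, 14, 8) = 21
auth1 - api1 - db2 - cache2 - mq1 - api2: max(21, 7, 6, 22, 8) = 22
auth1 - api1 - db2 - lb1 - cache2 - mq1 - api2: max(21, 7, 4, 11, 22, 8) = 22
auth1 - cache2 - lb1 - db2 - api1 - mq1 - api2: max(10, 11, 4, 7, 14, 8) = 14
auth1 - cache2 - db2 - api1 - mq1 - api2: max(10, 6, 7, 14, 8) = 14
The minimum achievable maximum is 14.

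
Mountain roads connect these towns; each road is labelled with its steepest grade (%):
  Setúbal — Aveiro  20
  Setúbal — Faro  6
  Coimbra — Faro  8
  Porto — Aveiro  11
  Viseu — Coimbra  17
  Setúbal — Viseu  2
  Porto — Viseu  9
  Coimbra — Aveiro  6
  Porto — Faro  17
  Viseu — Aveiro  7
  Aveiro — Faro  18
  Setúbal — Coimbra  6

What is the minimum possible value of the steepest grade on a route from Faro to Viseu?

6

A few of the Faro→Viseu routes:
Faro -> Setúbal -> Viseu: max(6, 2) = 6
Faro -> Setúbal -> Coimbra -> Aveiro -> Porto -> Viseu: max(6, 6, 6, 11, 9) = 11
Faro -> Coimbra -> Aveiro -> Porto -> Viseu: max(8, 6, 11, 9) = 11
Faro -> Coimbra -> Aveiro -> Viseu: max(8, 6, 7) = 8
Faro -> Coimbra -> Setúbal -> Viseu: max(8, 6, 2) = 8
Faro -> Setúbal -> Coimbra -> Aveiro -> Viseu: max(6, 6, 6, 7) = 7
The minimum achievable maximum is 6%.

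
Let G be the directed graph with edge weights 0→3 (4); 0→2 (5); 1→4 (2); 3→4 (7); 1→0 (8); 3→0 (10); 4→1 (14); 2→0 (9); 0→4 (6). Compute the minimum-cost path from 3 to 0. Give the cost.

10

Routes from 3 to 0:
3 - 0: 10
3 - 4 - 1 - 0: 7 + 14 + 8 = 29
Best route has total 10.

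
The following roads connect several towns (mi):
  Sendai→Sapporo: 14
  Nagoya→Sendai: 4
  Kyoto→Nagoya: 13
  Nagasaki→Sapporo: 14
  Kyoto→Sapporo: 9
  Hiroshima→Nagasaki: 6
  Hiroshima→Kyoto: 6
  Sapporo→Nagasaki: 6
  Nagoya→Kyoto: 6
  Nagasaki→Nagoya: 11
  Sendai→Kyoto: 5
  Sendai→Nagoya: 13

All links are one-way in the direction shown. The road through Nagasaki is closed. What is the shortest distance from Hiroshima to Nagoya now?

19

Paths from Hiroshima to Nagoya avoiding Nagasaki:
Hiroshima - Kyoto - Nagoya: 6 + 13 = 19
Shortest: 19 mi.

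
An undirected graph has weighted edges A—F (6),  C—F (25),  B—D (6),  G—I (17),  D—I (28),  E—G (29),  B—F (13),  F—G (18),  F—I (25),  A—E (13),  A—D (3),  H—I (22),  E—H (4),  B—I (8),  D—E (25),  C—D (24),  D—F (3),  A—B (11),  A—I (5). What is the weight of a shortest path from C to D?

24

Comparing a few candidate routes:
C→F→A→B→D: 25 + 6 + 11 + 6 = 48
C→F→A→I→B→D: 25 + 6 + 5 + 8 + 6 = 50
C→F→D: 25 + 3 = 28
C→F→B→D: 25 + 13 + 6 = 44
C→D: 24
C→F→A→D: 25 + 6 + 3 = 34
Shortest: 24.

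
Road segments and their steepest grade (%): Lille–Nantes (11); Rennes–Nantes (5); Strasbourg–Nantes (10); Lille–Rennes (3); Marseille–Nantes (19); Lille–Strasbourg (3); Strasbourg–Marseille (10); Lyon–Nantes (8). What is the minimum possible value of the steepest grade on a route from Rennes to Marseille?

10

Comparing a few candidate routes:
Rennes→Nantes→Lille→Strasbourg→Marseille: max(5, 11, 3, 10) = 11
Rennes→Nantes→Strasbourg→Marseille: max(5, 10, 10) = 10
Rennes→Lille→Nantes→Strasbourg→Marseille: max(3, 11, 10, 10) = 11
Rennes→Lille→Strasbourg→Marseille: max(3, 3, 10) = 10
Smallest bottleneck: 10%.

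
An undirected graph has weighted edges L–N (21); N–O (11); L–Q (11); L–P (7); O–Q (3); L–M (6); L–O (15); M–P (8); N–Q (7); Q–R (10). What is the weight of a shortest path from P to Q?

18

Checking several routes:
P → L → Q: 7 + 11 = 18
P → L → O → Q: 7 + 15 + 3 = 25
P → M → L → Q: 8 + 6 + 11 = 25
Shortest: 18.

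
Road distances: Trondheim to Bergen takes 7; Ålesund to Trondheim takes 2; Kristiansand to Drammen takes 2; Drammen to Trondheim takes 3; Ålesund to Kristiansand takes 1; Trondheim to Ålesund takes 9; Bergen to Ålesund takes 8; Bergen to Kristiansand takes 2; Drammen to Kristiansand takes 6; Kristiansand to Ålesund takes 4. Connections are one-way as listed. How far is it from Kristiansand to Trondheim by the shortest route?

Paths from Kristiansand to Trondheim:
Kristiansand -> Drammen -> Trondheim: 2 + 3 = 5
Kristiansand -> Ålesund -> Trondheim: 4 + 2 = 6
The minimum is 5.

5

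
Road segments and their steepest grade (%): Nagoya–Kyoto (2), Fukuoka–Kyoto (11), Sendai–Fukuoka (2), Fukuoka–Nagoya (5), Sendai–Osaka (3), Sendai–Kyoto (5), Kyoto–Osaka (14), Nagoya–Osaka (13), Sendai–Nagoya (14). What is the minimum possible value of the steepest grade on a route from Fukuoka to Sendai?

2

Some routes from Fukuoka to Sendai:
Fukuoka→Sendai: max(2) = 2
Fukuoka→Nagoya→Sendai: max(5, 14) = 14
Fukuoka→Kyoto→Nagoya→Osaka→Sendai: max(11, 2, 13, 3) = 13
Fukuoka→Nagoya→Osaka→Sendai: max(5, 13, 3) = 13
Fukuoka→Nagoya→Kyoto→Sendai: max(5, 2, 5) = 5
Fukuoka→Kyoto→Sendai: max(11, 5) = 11
The minimum achievable maximum is 2%.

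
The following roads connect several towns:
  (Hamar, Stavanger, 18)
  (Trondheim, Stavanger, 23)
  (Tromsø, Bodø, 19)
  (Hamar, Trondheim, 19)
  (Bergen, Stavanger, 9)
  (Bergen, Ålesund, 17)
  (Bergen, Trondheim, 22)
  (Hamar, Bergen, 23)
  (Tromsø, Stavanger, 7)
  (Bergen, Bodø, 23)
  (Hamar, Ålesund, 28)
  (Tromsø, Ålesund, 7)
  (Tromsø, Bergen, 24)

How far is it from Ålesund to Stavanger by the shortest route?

Checking several routes:
Ålesund → Tromsø → Stavanger: 7 + 7 = 14
Ålesund → Tromsø → Bergen → Stavanger: 7 + 24 + 9 = 40
Ålesund → Bergen → Stavanger: 17 + 9 = 26
Ålesund → Hamar → Stavanger: 28 + 18 = 46
The minimum is 14.

14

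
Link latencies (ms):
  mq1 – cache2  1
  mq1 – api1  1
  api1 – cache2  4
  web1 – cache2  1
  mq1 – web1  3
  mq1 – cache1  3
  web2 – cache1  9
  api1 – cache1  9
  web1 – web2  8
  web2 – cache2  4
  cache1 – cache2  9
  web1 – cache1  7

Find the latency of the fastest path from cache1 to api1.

4

Comparing a few candidate routes:
cache1 → api1: 9
cache1 → web1 → cache2 → mq1 → api1: 7 + 1 + 1 + 1 = 10
cache1 → mq1 → api1: 3 + 1 = 4
cache1 → mq1 → cache2 → api1: 3 + 1 + 4 = 8
The minimum is 4 ms.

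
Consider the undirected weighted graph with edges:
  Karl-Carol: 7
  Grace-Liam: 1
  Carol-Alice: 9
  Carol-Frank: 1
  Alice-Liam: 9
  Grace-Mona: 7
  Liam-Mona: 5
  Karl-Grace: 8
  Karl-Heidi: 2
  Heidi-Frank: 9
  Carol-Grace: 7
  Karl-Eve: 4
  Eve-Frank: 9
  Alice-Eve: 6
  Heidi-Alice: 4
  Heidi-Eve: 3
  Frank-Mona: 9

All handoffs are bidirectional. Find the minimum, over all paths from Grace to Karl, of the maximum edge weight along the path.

7

Checking several routes:
Grace -> Liam -> Mona -> Frank -> Heidi -> Alice -> Carol -> Karl: max(1, 5, 9, 9, 4, 9, 7) = 9
Grace -> Liam -> Mona -> Frank -> Heidi -> Eve -> Karl: max(1, 5, 9, 9, 3, 4) = 9
Grace -> Liam -> Mona -> Frank -> Heidi -> Alice -> Eve -> Karl: max(1, 5, 9, 9, 4, 6, 4) = 9
Grace -> Liam -> Mona -> Frank -> Heidi -> Karl: max(1, 5, 9, 9, 2) = 9
Grace -> Carol -> Karl: max(7, 7) = 7
Grace -> Karl: max(8) = 8
The minimum achievable maximum is 7.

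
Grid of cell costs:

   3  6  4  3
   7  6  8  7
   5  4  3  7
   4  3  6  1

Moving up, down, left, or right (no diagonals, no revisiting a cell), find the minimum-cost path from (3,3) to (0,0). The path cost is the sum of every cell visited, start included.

29

Best path: (3,3)→(3,2)→(2,2)→(2,1)→(1,1)→(0,1)→(0,0)
Cost: 1 + 6 + 3 + 4 + 6 + 6 + 3 = 29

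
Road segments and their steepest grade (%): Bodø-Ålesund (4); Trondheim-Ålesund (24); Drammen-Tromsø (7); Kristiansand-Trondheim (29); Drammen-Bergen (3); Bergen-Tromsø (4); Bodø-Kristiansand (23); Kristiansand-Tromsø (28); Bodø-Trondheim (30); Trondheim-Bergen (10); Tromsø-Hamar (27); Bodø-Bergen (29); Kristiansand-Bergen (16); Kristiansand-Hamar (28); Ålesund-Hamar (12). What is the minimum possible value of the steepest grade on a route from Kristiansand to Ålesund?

Comparing a few candidate routes:
Kristiansand-Bergen-Trondheim-Ålesund: max(16, 10, 24) = 24
Kristiansand-Bergen-Drammen-Tromsø-Hamar-Ålesund: max(16, 3, 7, 27, 12) = 27
Kristiansand-Bodø-Ålesund: max(23, 4) = 23
Kristiansand-Tromsø-Drammen-Bergen-Trondheim-Ålesund: max(28, 7, 3, 10, 24) = 28
Kristiansand-Tromsø-Hamar-Ålesund: max(28, 27, 12) = 28
Kristiansand-Bergen-Tromsø-Hamar-Ålesund: max(16, 4, 27, 12) = 27
Best route has worst link 23%.

23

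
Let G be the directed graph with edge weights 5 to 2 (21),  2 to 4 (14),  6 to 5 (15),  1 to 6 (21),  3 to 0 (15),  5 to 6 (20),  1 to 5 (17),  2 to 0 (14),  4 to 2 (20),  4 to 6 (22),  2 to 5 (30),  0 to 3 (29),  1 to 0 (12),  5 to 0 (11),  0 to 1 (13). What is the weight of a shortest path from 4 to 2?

20

Candidate routes:
4→6→5→2: 22 + 15 + 21 = 58
4→2: 20
Best route has total 20.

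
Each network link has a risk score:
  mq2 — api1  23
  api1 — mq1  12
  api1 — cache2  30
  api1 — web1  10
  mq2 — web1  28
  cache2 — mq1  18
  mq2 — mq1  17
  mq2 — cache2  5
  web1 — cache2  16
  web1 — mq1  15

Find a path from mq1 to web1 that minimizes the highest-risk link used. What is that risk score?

A few of the mq1→web1 routes:
mq1→web1: max(15) = 15
mq1→mq2→api1→web1: max(17, 23, 10) = 23
mq1→cache2→web1: max(18, 16) = 18
mq1→api1→web1: max(12, 10) = 12
mq1→mq2→cache2→web1: max(17, 5, 16) = 17
Best route has worst link 12.

12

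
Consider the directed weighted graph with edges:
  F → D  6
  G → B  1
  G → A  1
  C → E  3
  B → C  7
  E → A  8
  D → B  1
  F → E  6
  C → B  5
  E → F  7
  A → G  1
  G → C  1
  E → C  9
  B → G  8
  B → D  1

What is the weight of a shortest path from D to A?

Routes from D to A:
D -> B -> G -> A: 1 + 8 + 1 = 10
D -> B -> C -> E -> A: 1 + 7 + 3 + 8 = 19
D -> B -> G -> C -> E -> A: 1 + 8 + 1 + 3 + 8 = 21
Shortest: 10.

10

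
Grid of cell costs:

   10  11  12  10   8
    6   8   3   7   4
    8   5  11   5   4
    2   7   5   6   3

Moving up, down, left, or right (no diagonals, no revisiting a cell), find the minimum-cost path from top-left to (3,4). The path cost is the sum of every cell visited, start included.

Best path: r0c0 → r1c0 → r1c1 → r1c2 → r1c3 → r1c4 → r2c4 → r3c4
Cost: 10 + 6 + 8 + 3 + 7 + 4 + 4 + 3 = 45

45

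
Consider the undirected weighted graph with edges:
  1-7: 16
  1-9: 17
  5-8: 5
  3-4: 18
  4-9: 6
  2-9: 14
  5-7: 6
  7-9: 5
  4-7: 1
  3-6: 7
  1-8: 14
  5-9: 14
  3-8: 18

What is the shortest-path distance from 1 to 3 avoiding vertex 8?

35

Checking several routes:
1 -> 9 -> 7 -> 4 -> 3: 17 + 5 + 1 + 18 = 41
1 -> 9 -> 4 -> 3: 17 + 6 + 18 = 41
1 -> 7 -> 4 -> 3: 16 + 1 + 18 = 35
1 -> 7 -> 9 -> 4 -> 3: 16 + 5 + 6 + 18 = 45
Best route has total 35.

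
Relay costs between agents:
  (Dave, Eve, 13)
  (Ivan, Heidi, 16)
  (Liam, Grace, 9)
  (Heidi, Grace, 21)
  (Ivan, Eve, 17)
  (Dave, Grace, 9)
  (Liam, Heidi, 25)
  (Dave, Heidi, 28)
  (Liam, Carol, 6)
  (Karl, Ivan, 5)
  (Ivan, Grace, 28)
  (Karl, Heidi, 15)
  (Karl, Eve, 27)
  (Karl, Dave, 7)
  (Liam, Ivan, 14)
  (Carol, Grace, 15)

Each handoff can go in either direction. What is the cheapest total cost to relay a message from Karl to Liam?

19

A few of the Karl→Liam routes:
Karl→Heidi→Liam: 15 + 25 = 40
Karl→Dave→Grace→Liam: 7 + 9 + 9 = 25
Karl→Dave→Grace→Carol→Liam: 7 + 9 + 15 + 6 = 37
Karl→Ivan→Liam: 5 + 14 = 19
Best route has total 19.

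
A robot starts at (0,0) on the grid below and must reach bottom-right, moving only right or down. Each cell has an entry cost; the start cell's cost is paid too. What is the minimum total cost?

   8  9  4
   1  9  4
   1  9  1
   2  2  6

20

Cheapest: [0,0]→[1,0]→[2,0]→[3,0]→[3,1]→[3,2]
  8 + 1 + 1 + 2 + 2 + 6 = 20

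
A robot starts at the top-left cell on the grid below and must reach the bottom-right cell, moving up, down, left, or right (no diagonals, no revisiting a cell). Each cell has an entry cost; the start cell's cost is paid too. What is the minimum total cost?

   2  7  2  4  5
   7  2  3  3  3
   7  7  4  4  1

21

Path r0c0 -> r0c1 -> r0c2 -> r1c2 -> r1c3 -> r1c4 -> r2c4: 2 + 7 + 2 + 3 + 3 + 3 + 1 = 21.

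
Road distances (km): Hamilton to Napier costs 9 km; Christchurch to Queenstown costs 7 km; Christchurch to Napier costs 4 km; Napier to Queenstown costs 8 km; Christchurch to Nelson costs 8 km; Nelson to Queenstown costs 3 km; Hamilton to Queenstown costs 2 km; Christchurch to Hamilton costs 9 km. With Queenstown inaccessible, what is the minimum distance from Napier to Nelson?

Candidate routes:
Napier-Hamilton-Christchurch-Nelson: 9 + 9 + 8 = 26
Napier-Christchurch-Nelson: 4 + 8 = 12
Best route has total 12 km.

12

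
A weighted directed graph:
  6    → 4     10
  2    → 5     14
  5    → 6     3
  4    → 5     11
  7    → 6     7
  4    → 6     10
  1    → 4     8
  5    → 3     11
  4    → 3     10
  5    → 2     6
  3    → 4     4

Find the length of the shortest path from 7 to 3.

27

Paths from 7 to 3:
7 - 6 - 4 - 5 - 3: 7 + 10 + 11 + 11 = 39
7 - 6 - 4 - 3: 7 + 10 + 10 = 27
Best route has total 27.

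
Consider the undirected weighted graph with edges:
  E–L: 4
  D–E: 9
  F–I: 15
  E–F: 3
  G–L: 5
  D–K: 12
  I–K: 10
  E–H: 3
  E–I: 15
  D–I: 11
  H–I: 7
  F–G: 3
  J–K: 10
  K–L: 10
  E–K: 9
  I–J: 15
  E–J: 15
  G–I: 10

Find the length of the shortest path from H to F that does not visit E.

Paths from H to F avoiding E:
H - I - G - F: 7 + 10 + 3 = 20
H - I - J - K - L - G - F: 7 + 15 + 10 + 10 + 5 + 3 = 50
H - I - D - K - L - G - F: 7 + 11 + 12 + 10 + 5 + 3 = 48
H - I - F: 7 + 15 = 22
H - I - K - L - G - F: 7 + 10 + 10 + 5 + 3 = 35
Best route has total 20.

20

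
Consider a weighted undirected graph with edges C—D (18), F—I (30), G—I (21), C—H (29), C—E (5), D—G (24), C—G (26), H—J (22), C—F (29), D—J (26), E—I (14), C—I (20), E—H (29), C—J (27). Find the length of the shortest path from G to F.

A few of the G→F routes:
G -> I -> F: 21 + 30 = 51
G -> I -> C -> F: 21 + 20 + 29 = 70
G -> I -> E -> C -> F: 21 + 14 + 5 + 29 = 69
G -> C -> E -> I -> F: 26 + 5 + 14 + 30 = 75
G -> C -> F: 26 + 29 = 55
G -> D -> C -> F: 24 + 18 + 29 = 71
The minimum is 51.

51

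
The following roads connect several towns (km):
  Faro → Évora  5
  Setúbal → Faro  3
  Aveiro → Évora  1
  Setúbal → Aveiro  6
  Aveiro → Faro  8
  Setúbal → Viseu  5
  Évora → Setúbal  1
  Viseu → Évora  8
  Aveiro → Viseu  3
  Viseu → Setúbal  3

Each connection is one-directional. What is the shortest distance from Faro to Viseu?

Routes from Faro to Viseu:
Faro - Évora - Setúbal - Aveiro - Viseu: 5 + 1 + 6 + 3 = 15
Faro - Évora - Setúbal - Viseu: 5 + 1 + 5 = 11
The minimum is 11 km.

11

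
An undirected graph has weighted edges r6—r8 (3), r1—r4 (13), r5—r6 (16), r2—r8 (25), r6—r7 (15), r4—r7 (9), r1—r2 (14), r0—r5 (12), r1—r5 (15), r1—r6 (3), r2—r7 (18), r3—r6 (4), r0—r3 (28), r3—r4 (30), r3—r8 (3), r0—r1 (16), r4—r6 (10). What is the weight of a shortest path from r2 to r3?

A few of the r2→r3 routes:
r2 - r1 - r6 - r8 - r3: 14 + 3 + 3 + 3 = 23
r2 - r1 - r6 - r3: 14 + 3 + 4 = 21
r2 - r8 - r6 - r3: 25 + 3 + 4 = 32
r2 - r8 - r3: 25 + 3 = 28
Shortest: 21.

21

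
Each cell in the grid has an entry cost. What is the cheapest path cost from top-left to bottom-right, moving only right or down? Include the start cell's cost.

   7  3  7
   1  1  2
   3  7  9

20

One optimal route is (0,0) (1,0) (1,1) (1,2) (2,2).
Its cost is 7 + 1 + 1 + 2 + 9 = 20.
(Top row then right column would cost 28.)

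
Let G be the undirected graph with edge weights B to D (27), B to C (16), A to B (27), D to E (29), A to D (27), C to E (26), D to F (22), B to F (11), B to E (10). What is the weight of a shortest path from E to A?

Checking several routes:
E - D - A: 29 + 27 = 56
E - B - D - A: 10 + 27 + 27 = 64
E - C - B - A: 26 + 16 + 27 = 69
E - B - A: 10 + 27 = 37
The minimum is 37.

37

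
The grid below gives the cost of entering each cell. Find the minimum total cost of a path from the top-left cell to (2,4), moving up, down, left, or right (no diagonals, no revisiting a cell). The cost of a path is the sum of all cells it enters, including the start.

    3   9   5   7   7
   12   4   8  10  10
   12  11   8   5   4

41

Cheapest: (0,0)→(0,1)→(1,1)→(1,2)→(2,2)→(2,3)→(2,4)
  3 + 9 + 4 + 8 + 8 + 5 + 4 = 41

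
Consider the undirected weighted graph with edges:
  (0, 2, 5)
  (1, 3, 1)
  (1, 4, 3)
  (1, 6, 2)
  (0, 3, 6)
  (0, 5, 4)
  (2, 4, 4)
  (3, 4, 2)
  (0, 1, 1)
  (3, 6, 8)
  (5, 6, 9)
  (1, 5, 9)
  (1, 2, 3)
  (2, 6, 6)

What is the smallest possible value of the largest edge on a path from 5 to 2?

4

Checking several routes:
5 - 0 - 1 - 3 - 4 - 2: max(4, 1, 1, 2, 4) = 4
5 - 0 - 1 - 2: max(4, 1, 3) = 4
5 - 0 - 1 - 4 - 2: max(4, 1, 3, 4) = 4
Best route has worst link 4.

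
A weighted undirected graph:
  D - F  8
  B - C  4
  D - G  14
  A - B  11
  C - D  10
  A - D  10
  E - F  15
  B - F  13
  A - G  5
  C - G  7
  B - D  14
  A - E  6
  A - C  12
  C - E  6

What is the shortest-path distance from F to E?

Comparing a few candidate routes:
F - D - C - E: 8 + 10 + 6 = 24
F - D - A - E: 8 + 10 + 6 = 24
F - B - C - E: 13 + 4 + 6 = 23
F - E: 15
The minimum is 15.

15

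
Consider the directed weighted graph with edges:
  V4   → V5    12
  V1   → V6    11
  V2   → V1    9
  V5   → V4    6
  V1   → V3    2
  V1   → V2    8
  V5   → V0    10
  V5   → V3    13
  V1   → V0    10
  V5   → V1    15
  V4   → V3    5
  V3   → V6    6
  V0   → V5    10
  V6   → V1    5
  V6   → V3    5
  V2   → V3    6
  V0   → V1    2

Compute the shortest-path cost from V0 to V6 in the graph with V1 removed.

Routes from V0 to V6 avoiding V1:
V0 - V5 - V4 - V3 - V6: 10 + 6 + 5 + 6 = 27
V0 - V5 - V3 - V6: 10 + 13 + 6 = 29
The minimum is 27.

27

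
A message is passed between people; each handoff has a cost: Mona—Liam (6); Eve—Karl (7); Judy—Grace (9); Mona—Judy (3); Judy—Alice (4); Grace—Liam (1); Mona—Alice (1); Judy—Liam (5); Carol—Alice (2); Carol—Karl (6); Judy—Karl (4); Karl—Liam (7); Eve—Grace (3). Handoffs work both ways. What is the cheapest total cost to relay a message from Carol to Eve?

13

Some routes from Carol to Eve:
Carol-Alice-Mona-Judy-Liam-Grace-Eve: 2 + 1 + 3 + 5 + 1 + 3 = 15
Carol-Alice-Judy-Liam-Grace-Eve: 2 + 4 + 5 + 1 + 3 = 15
Carol-Karl-Eve: 6 + 7 = 13
Carol-Alice-Mona-Liam-Grace-Eve: 2 + 1 + 6 + 1 + 3 = 13
Best route has total 13.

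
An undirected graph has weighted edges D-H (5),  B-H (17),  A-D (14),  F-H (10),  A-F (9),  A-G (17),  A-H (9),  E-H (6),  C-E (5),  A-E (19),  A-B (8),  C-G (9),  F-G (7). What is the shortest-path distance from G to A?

Comparing a few candidate routes:
G → F → H → A: 7 + 10 + 9 = 26
G → F → A: 7 + 9 = 16
G → A: 17
Best route has total 16.

16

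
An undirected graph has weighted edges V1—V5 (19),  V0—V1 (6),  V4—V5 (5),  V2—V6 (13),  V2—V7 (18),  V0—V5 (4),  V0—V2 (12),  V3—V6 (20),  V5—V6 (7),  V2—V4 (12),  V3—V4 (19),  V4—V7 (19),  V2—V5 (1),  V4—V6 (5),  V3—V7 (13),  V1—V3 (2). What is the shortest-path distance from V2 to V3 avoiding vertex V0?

22

Some routes from V2 to V3 avoiding V0:
V2-V5-V6-V3: 1 + 7 + 20 = 28
V2-V7-V3: 18 + 13 = 31
V2-V5-V1-V3: 1 + 19 + 2 = 22
V2-V5-V4-V3: 1 + 5 + 19 = 25
Best route has total 22.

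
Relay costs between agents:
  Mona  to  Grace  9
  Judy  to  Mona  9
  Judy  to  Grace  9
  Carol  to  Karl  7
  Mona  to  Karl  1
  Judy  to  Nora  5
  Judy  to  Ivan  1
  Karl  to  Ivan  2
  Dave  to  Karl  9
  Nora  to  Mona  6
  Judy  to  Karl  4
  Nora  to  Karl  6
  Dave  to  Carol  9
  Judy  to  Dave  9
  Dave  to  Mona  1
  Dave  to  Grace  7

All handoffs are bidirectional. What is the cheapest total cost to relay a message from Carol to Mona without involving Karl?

Comparing a few candidate routes:
Carol -> Dave -> Grace -> Mona: 9 + 7 + 9 = 25
Carol -> Dave -> Judy -> Nora -> Mona: 9 + 9 + 5 + 6 = 29
Carol -> Dave -> Judy -> Mona: 9 + 9 + 9 = 27
Carol -> Dave -> Grace -> Judy -> Mona: 9 + 7 + 9 + 9 = 34
Carol -> Dave -> Mona: 9 + 1 = 10
Shortest: 10.

10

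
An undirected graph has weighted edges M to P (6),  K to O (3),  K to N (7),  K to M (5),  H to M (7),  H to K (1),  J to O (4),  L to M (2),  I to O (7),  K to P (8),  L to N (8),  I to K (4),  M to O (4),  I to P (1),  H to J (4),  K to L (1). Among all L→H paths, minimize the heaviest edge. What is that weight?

Comparing a few candidate routes:
L→M→O→J→H: max(2, 4, 4, 4) = 4
L→K→O→J→H: max(1, 3, 4, 4) = 4
L→M→O→K→H: max(2, 4, 3, 1) = 4
L→K→H: max(1, 1) = 1
The minimum achievable maximum is 1.

1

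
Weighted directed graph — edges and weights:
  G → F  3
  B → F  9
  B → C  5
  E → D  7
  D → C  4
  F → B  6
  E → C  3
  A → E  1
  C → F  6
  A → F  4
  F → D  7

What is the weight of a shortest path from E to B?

15

Paths from E to B:
E-D-C-F-B: 7 + 4 + 6 + 6 = 23
E-C-F-B: 3 + 6 + 6 = 15
The minimum is 15.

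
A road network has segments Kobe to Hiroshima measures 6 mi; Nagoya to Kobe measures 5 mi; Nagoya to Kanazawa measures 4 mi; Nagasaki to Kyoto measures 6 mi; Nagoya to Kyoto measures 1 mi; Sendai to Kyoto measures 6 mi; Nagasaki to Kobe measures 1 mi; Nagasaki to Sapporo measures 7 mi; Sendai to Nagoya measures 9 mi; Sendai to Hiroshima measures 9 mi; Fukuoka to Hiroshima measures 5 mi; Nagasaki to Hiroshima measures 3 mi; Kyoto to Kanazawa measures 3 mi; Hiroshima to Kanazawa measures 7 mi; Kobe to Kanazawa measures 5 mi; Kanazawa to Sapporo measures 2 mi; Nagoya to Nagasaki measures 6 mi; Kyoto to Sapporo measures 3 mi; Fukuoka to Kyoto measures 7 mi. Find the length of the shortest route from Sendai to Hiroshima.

9

Comparing a few candidate routes:
Sendai-Kyoto-Nagoya-Nagasaki-Hiroshima: 6 + 1 + 6 + 3 = 16
Sendai-Kyoto-Nagasaki-Hiroshima: 6 + 6 + 3 = 15
Sendai-Hiroshima: 9
The minimum is 9 mi.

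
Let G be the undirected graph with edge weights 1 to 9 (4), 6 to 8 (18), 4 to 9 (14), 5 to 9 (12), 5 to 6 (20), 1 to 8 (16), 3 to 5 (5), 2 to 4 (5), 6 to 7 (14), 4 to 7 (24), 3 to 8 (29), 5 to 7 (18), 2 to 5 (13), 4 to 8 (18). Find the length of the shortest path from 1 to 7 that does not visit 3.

Checking several routes:
1→8→6→7: 16 + 18 + 14 = 48
1→9→5→7: 4 + 12 + 18 = 34
1→9→5→6→7: 4 + 12 + 20 + 14 = 50
1→9→4→7: 4 + 14 + 24 = 42
Best route has total 34.

34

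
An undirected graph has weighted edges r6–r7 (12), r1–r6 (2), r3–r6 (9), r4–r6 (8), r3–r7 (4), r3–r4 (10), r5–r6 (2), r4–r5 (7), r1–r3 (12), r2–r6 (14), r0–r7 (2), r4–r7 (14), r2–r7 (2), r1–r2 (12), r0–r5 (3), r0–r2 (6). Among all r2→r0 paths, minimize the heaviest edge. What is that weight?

2

Some routes from r2 to r0:
r2→r0: max(6) = 6
r2→r7→r0: max(2, 2) = 2
r2→r7→r3→r4→r6→r5→r0: max(2, 4, 10, 8, 2, 3) = 10
r2→r7→r3→r6→r4→r5→r0: max(2, 4, 9, 8, 7, 3) = 9
r2→r7→r3→r6→r5→r0: max(2, 4, 9, 2, 3) = 9
r2→r7→r3→r4→r5→r0: max(2, 4, 10, 7, 3) = 10
Smallest bottleneck: 2.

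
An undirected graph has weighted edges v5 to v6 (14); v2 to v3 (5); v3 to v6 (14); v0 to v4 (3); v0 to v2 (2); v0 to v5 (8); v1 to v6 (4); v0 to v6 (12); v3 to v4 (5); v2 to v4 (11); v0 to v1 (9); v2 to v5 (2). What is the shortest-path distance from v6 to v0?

A few of the v6→v0 routes:
v6 → v1 → v0: 4 + 9 = 13
v6 → v0: 12
v6 → v5 → v2 → v0: 14 + 2 + 2 = 18
Shortest: 12.

12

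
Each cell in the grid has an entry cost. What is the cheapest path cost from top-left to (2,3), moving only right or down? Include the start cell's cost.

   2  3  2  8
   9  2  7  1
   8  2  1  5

Best path: r0c0→r0c1→r1c1→r2c1→r2c2→r2c3
Cost: 2 + 3 + 2 + 2 + 1 + 5 = 15
(Top row then right column would cost 21.)

15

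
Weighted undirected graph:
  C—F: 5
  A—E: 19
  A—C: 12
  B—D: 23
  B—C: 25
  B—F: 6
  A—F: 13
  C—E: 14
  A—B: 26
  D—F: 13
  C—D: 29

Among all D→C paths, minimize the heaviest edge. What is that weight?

13

Comparing a few candidate routes:
D→F→A→E→C: max(13, 13, 19, 14) = 19
D→F→C: max(13, 5) = 13
D→F→A→C: max(13, 13, 12) = 13
D→B→F→A→C: max(23, 6, 13, 12) = 23
D→B→F→C: max(23, 6, 5) = 23
The minimum achievable maximum is 13.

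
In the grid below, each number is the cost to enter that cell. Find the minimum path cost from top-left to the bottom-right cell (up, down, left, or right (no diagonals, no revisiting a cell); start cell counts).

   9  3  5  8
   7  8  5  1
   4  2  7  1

24

Take (0,0)→(0,1)→(0,2)→(1,2)→(1,3)→(2,3) for a total of 9 + 3 + 5 + 5 + 1 + 1 = 24.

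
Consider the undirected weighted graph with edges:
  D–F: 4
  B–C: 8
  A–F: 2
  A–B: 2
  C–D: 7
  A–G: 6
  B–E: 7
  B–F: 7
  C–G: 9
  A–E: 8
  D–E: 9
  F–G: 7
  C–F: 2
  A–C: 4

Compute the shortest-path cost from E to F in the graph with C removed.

10

Some routes from E to F avoiding C:
E→D→F: 9 + 4 = 13
E→B→F: 7 + 7 = 14
E→B→A→F: 7 + 2 + 2 = 11
E→A→F: 8 + 2 = 10
The minimum is 10.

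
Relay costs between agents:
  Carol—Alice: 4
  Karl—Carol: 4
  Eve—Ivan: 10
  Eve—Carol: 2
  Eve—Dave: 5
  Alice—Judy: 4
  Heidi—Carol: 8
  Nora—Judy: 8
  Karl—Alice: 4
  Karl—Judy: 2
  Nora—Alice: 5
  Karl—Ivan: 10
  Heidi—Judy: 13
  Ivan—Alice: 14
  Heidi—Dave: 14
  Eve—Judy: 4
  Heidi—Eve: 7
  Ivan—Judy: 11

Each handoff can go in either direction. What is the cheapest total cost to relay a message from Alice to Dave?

A few of the Alice→Dave routes:
Alice - Karl - Carol - Eve - Dave: 4 + 4 + 2 + 5 = 15
Alice - Judy - Karl - Carol - Eve - Dave: 4 + 2 + 4 + 2 + 5 = 17
Alice - Karl - Judy - Eve - Dave: 4 + 2 + 4 + 5 = 15
Alice - Judy - Eve - Dave: 4 + 4 + 5 = 13
Alice - Carol - Eve - Dave: 4 + 2 + 5 = 11
Best route has total 11.

11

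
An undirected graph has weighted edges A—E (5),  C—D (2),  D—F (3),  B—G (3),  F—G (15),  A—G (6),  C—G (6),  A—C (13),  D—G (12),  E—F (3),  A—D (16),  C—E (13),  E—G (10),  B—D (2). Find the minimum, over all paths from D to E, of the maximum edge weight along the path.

3

Comparing a few candidate routes:
D - C - G - A - E: max(2, 6, 6, 5) = 6
D - C - G - E: max(2, 6, 10) = 10
D - F - E: max(3, 3) = 3
D - B - G - A - E: max(2, 3, 6, 5) = 6
Smallest bottleneck: 3.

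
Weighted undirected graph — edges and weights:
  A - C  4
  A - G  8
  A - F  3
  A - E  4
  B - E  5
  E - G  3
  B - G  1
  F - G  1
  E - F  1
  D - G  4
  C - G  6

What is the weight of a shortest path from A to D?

Checking several routes:
A→E→F→G→D: 4 + 1 + 1 + 4 = 10
A→F→G→D: 3 + 1 + 4 = 8
A→F→E→G→D: 3 + 1 + 3 + 4 = 11
The minimum is 8.

8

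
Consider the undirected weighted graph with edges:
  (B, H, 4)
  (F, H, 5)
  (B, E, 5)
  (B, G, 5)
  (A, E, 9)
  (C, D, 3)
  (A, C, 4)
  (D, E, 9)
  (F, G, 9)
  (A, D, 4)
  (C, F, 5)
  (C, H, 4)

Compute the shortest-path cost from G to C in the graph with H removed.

Some routes from G to C avoiding H:
G-F-C: 9 + 5 = 14
G-B-E-A-C: 5 + 5 + 9 + 4 = 23
G-B-E-D-C: 5 + 5 + 9 + 3 = 22
Best route has total 14.

14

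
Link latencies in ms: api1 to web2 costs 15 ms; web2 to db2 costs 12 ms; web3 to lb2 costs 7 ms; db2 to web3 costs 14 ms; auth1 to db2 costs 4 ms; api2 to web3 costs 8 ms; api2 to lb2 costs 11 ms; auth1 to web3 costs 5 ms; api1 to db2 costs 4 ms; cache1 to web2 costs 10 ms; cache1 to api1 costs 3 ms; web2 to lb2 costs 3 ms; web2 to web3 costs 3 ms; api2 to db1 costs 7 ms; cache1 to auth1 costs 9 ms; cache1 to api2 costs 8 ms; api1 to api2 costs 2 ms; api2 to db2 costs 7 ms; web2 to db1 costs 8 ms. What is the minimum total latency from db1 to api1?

9

A few of the db1→api1 routes:
db1 → web2 → web3 → api2 → api1: 8 + 3 + 8 + 2 = 21
db1 → web2 → cache1 → api1: 8 + 10 + 3 = 21
db1 → api2 → cache1 → api1: 7 + 8 + 3 = 18
db1 → api2 → api1: 7 + 2 = 9
db1 → api2 → db2 → api1: 7 + 7 + 4 = 18
Shortest: 9 ms.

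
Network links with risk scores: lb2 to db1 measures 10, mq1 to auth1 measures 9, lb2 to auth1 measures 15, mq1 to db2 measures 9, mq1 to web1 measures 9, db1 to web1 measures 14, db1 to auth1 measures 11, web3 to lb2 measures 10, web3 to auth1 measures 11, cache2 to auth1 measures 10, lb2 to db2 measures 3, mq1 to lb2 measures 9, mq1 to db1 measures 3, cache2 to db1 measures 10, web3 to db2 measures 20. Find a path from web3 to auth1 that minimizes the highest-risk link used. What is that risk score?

Checking several routes:
web3 -> lb2 -> db2 -> mq1 -> db1 -> cache2 -> auth1: max(10, 3, 9, 3, 10, 10) = 10
web3 -> lb2 -> db1 -> cache2 -> auth1: max(10, 10, 10, 10) = 10
web3 -> lb2 -> db2 -> mq1 -> auth1: max(10, 3, 9, 9) = 10
web3 -> lb2 -> mq1 -> auth1: max(10, 9, 9) = 10
web3 -> lb2 -> mq1 -> db1 -> cache2 -> auth1: max(10, 9, 3, 10, 10) = 10
Smallest bottleneck: 10.

10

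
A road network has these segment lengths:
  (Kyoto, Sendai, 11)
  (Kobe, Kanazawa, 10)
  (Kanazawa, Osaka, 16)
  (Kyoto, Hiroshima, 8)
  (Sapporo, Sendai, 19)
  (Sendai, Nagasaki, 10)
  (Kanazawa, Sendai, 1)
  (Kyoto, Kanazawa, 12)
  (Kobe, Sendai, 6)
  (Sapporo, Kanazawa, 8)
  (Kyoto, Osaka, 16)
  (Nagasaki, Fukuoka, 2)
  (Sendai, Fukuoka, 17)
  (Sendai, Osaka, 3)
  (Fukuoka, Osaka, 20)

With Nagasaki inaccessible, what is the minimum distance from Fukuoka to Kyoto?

A few of the Fukuoka→Kyoto routes:
Fukuoka → Osaka → Sendai → Kyoto: 20 + 3 + 11 = 34
Fukuoka → Sendai → Osaka → Kyoto: 17 + 3 + 16 = 36
Fukuoka → Osaka → Sendai → Kanazawa → Kyoto: 20 + 3 + 1 + 12 = 36
Fukuoka → Sendai → Kyoto: 17 + 11 = 28
Fukuoka → Osaka → Kyoto: 20 + 16 = 36
Fukuoka → Sendai → Kanazawa → Kyoto: 17 + 1 + 12 = 30
Shortest: 28.

28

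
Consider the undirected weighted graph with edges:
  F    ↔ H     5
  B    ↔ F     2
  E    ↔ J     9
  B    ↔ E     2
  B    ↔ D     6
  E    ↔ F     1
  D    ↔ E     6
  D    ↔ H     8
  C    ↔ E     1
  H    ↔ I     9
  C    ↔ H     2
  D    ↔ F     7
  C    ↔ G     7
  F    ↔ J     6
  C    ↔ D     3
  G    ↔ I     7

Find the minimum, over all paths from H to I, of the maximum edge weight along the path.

Some routes from H to I:
H→F→D→B→E→C→G→I: max(5, 7, 6, 2, 1, 7, 7) = 7
H→F→D→E→C→G→I: max(5, 7, 6, 1, 7, 7) = 7
H→F→D→C→G→I: max(5, 7, 3, 7, 7) = 7
H→F→E→C→G→I: max(5, 1, 1, 7, 7) = 7
The minimum achievable maximum is 7.

7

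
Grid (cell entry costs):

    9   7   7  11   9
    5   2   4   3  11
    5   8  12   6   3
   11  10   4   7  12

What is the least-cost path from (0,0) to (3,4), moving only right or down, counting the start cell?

Cheapest: r0c0 r1c0 r1c1 r1c2 r1c3 r2c3 r2c4 r3c4
  9 + 5 + 2 + 4 + 3 + 6 + 3 + 12 = 44

44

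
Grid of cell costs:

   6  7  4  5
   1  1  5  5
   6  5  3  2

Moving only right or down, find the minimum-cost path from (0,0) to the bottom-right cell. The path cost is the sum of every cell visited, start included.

Path (0,0) (1,0) (1,1) (1,2) (2,2) (2,3): 6 + 1 + 1 + 5 + 3 + 2 = 18.
For comparison, the top-then-right route costs 29.

18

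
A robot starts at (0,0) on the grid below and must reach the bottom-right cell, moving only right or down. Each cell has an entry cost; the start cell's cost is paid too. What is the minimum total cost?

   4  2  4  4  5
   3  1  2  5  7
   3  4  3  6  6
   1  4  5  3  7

Take [0,0]→[0,1]→[1,1]→[1,2]→[2,2]→[3,2]→[3,3]→[3,4] for a total of 4 + 2 + 1 + 2 + 3 + 5 + 3 + 7 = 27.

27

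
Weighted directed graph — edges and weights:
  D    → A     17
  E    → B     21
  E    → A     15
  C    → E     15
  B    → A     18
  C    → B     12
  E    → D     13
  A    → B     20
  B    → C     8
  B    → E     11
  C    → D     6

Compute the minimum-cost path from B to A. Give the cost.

18

Some routes from B to A:
B -> C -> D -> A: 8 + 6 + 17 = 31
B -> E -> A: 11 + 15 = 26
B -> A: 18
B -> C -> E -> A: 8 + 15 + 15 = 38
Shortest: 18.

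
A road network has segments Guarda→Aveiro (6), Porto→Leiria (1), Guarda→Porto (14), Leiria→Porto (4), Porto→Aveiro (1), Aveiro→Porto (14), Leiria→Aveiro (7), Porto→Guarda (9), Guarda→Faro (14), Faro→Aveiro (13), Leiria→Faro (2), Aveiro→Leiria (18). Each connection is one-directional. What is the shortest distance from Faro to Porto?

Paths from Faro to Porto:
Faro→Aveiro→Porto: 13 + 14 = 27
Faro→Aveiro→Leiria→Porto: 13 + 18 + 4 = 35
The minimum is 27 km.

27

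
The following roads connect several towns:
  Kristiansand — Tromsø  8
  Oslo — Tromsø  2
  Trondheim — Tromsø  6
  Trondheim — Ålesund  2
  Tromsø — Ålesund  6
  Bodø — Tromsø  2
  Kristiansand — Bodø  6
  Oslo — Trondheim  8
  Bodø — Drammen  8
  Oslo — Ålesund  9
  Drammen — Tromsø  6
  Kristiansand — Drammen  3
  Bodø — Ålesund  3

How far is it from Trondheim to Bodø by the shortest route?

5

Some routes from Trondheim to Bodø:
Trondheim → Ålesund → Tromsø → Bodø: 2 + 6 + 2 = 10
Trondheim → Oslo → Tromsø → Bodø: 8 + 2 + 2 = 12
Trondheim → Ålesund → Bodø: 2 + 3 = 5
Trondheim → Tromsø → Bodø: 6 + 2 = 8
Best route has total 5.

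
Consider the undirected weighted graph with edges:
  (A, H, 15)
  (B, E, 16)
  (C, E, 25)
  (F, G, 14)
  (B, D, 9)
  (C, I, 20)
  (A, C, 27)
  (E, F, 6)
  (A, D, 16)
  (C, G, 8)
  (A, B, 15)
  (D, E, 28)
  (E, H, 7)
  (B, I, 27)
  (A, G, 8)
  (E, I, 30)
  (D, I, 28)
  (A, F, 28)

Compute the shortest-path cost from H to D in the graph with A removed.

A few of the H→D routes:
H-E-I-D: 7 + 30 + 28 = 65
H-E-D: 7 + 28 = 35
H-E-B-D: 7 + 16 + 9 = 32
H-E-I-B-D: 7 + 30 + 27 + 9 = 73
H-E-B-I-D: 7 + 16 + 27 + 28 = 78
Best route has total 32.

32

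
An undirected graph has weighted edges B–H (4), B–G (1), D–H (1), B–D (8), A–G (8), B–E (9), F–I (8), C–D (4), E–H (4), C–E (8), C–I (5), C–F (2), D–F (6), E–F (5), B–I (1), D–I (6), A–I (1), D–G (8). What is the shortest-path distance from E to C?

Comparing a few candidate routes:
E -> F -> C: 5 + 2 = 7
E -> H -> D -> F -> C: 4 + 1 + 6 + 2 = 13
E -> C: 8
E -> H -> B -> I -> C: 4 + 4 + 1 + 5 = 14
E -> H -> D -> C: 4 + 1 + 4 = 9
The minimum is 7.

7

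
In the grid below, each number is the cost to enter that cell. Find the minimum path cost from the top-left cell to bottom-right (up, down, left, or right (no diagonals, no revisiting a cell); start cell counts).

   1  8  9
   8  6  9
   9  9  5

29

One optimal route is (0,0) (0,1) (1,1) (1,2) (2,2).
Its cost is 1 + 8 + 6 + 9 + 5 = 29.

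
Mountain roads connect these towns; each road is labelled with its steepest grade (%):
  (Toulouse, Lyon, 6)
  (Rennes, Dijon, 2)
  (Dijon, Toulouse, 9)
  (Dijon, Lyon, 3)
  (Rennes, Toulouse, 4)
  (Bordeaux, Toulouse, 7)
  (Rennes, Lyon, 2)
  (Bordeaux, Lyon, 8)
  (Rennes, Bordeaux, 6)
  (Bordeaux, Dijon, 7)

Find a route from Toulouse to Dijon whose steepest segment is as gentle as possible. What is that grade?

Checking several routes:
Toulouse → Rennes → Dijon: max(4, 2) = 4
Toulouse → Rennes → Lyon → Dijon: max(4, 2, 3) = 4
Toulouse → Lyon → Dijon: max(6, 3) = 6
Toulouse → Lyon → Rennes → Dijon: max(6, 2, 2) = 6
Toulouse → Bordeaux → Rennes → Dijon: max(7, 6, 2) = 7
Toulouse → Bordeaux → Rennes → Lyon → Dijon: max(7, 6, 2, 3) = 7
The minimum achievable maximum is 4%.

4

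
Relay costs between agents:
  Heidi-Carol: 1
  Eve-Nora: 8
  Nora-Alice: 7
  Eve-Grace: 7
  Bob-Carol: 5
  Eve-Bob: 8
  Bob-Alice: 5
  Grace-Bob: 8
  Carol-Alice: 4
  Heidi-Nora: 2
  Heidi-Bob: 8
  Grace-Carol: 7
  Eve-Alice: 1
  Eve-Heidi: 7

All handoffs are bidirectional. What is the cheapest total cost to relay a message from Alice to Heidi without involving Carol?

8

Comparing a few candidate routes:
Alice-Eve-Heidi: 1 + 7 = 8
Alice-Bob-Eve-Heidi: 5 + 8 + 7 = 20
Alice-Eve-Bob-Heidi: 1 + 8 + 8 = 17
Alice-Bob-Heidi: 5 + 8 = 13
Alice-Nora-Heidi: 7 + 2 = 9
Alice-Eve-Nora-Heidi: 1 + 8 + 2 = 11
Best route has total 8.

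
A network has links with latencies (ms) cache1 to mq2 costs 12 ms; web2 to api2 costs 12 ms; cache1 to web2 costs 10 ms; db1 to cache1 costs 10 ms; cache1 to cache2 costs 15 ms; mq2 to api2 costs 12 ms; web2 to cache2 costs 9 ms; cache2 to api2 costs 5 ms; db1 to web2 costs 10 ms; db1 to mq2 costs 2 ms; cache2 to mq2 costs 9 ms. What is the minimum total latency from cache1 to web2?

Checking several routes:
cache1-cache2-web2: 15 + 9 = 24
cache1-db1-web2: 10 + 10 = 20
cache1-web2: 10
The minimum is 10 ms.

10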